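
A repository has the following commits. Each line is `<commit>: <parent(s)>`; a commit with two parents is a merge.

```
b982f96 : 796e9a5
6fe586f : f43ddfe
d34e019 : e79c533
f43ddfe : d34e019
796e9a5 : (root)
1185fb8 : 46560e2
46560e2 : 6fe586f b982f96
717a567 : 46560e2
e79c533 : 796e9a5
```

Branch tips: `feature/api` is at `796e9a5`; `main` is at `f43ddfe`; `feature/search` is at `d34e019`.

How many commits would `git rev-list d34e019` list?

Walking parent pointers from d34e019: reachable set = {796e9a5, d34e019, e79c533}.
That is 3 commits.

3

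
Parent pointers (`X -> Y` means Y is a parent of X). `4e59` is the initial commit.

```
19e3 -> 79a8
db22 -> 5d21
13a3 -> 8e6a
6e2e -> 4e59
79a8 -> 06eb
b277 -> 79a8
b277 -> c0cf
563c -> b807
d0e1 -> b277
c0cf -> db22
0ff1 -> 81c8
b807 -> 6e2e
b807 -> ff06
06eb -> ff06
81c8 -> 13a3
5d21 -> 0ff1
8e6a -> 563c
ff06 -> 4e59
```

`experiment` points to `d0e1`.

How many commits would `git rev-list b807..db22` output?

Reachable from db22: {0ff1, 13a3, 4e59, 563c, 5d21, 6e2e, 81c8, 8e6a, b807, db22, ff06}.
Reachable from b807: {4e59, 6e2e, b807, ff06}.
In db22's history but not b807's: {0ff1, 13a3, 563c, 5d21, 81c8, 8e6a, db22} — 7 commits.

7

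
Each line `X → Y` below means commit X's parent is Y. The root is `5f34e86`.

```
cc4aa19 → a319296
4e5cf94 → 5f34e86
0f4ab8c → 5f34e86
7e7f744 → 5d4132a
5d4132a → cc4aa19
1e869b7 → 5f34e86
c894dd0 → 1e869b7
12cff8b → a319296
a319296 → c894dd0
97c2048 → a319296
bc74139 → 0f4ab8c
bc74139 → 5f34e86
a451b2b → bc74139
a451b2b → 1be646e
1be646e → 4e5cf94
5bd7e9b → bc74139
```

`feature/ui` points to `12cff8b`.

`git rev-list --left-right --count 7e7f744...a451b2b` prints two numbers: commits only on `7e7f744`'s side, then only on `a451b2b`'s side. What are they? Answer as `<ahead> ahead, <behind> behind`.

6 ahead, 5 behind

Reachable from 7e7f744: {1e869b7, 5d4132a, 5f34e86, 7e7f744, a319296, c894dd0, cc4aa19}.
Reachable from a451b2b: {0f4ab8c, 1be646e, 4e5cf94, 5f34e86, a451b2b, bc74139}.
Only in 7e7f744's history (ahead): {1e869b7, 5d4132a, 7e7f744, a319296, c894dd0, cc4aa19} — 6.
Only in a451b2b's history (behind): {0f4ab8c, 1be646e, 4e5cf94, a451b2b, bc74139} — 5.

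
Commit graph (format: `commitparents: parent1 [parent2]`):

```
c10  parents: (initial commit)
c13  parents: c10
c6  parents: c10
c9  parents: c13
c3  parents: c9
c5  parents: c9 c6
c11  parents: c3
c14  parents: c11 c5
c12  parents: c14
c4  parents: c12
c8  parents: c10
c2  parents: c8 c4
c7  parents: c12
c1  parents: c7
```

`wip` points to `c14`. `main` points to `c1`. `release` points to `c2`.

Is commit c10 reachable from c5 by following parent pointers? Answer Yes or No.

Ancestors of c5 (commits reachable by following parents): {c10, c13, c5, c6, c9}.
c10 is in that set, so it is an ancestor of c5.

Yes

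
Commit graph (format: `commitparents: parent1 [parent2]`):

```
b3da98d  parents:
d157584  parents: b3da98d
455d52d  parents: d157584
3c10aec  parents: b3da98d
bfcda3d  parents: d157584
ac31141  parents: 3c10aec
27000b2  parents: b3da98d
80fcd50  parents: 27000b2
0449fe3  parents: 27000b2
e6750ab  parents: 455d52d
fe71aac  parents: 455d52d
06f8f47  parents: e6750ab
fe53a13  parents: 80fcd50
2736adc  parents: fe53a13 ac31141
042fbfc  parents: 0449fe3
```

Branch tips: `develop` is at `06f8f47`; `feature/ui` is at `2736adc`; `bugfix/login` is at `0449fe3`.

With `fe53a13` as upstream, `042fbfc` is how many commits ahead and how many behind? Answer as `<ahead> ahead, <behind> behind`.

2 ahead, 2 behind

Reachable from 042fbfc: {042fbfc, 0449fe3, 27000b2, b3da98d}.
Reachable from fe53a13: {27000b2, 80fcd50, b3da98d, fe53a13}.
Only in 042fbfc's history (ahead): {042fbfc, 0449fe3} — 2.
Only in fe53a13's history (behind): {80fcd50, fe53a13} — 2.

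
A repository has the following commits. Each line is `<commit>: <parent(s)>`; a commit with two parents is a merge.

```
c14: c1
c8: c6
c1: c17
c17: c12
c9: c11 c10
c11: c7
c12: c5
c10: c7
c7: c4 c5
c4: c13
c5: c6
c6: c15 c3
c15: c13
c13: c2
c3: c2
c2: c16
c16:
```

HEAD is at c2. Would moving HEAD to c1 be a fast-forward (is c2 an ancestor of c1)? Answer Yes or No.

Yes

A fast-forward from c2 to c1 is possible iff c2 is an ancestor of c1.
Ancestors of c1: {c1, c12, c13, c15, c16, c17, c2, c3, c5, c6}.
c2 is among them, so fast-forward is possible.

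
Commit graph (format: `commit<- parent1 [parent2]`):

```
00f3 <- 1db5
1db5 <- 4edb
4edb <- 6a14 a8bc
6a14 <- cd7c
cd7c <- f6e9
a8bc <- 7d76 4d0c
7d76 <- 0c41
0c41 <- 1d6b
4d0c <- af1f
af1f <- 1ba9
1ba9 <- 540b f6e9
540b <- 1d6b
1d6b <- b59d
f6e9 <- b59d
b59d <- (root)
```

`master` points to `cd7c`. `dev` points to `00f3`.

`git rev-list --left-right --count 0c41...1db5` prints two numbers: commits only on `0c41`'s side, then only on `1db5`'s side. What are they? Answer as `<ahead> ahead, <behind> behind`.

0 ahead, 11 behind

Reachable from 0c41: {0c41, 1d6b, b59d}.
Reachable from 1db5: {0c41, 1ba9, 1d6b, 1db5, 4d0c, 4edb, 540b, 6a14, 7d76, a8bc, af1f, b59d, cd7c, f6e9}.
Only in 0c41's history (ahead): {} — 0.
Only in 1db5's history (behind): {1ba9, 1db5, 4d0c, 4edb, 540b, 6a14, 7d76, a8bc, af1f, cd7c, f6e9} — 11.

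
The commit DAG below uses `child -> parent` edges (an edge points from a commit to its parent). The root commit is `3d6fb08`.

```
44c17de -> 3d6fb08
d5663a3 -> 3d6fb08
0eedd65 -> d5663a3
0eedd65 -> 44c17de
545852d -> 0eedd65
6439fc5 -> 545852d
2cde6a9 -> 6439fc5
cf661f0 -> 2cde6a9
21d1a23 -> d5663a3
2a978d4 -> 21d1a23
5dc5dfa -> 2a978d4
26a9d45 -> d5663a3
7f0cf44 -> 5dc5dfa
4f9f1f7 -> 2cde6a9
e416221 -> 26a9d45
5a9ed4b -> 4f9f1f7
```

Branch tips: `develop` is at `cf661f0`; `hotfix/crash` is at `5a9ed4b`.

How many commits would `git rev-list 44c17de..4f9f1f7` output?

6

Reachable from 4f9f1f7: {0eedd65, 2cde6a9, 3d6fb08, 44c17de, 4f9f1f7, 545852d, 6439fc5, d5663a3}.
Reachable from 44c17de: {3d6fb08, 44c17de}.
In 4f9f1f7's history but not 44c17de's: {0eedd65, 2cde6a9, 4f9f1f7, 545852d, 6439fc5, d5663a3} — 6 commits.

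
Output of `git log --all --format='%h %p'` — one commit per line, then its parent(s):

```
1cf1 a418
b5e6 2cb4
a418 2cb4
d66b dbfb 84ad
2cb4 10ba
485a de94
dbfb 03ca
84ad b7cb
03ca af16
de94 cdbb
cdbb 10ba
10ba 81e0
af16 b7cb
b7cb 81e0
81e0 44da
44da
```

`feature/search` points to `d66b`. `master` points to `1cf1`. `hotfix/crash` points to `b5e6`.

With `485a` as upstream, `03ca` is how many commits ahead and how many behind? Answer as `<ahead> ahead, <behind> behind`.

3 ahead, 4 behind

Reachable from 03ca: {03ca, 44da, 81e0, af16, b7cb}.
Reachable from 485a: {10ba, 44da, 485a, 81e0, cdbb, de94}.
Only in 03ca's history (ahead): {03ca, af16, b7cb} — 3.
Only in 485a's history (behind): {10ba, 485a, cdbb, de94} — 4.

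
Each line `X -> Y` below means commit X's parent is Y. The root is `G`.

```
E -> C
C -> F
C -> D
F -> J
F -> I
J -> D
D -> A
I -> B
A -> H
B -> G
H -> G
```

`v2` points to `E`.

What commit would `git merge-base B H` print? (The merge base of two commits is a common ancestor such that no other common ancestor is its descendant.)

Ancestors of B: {B, G}.
Ancestors of H: {G, H}.
Common ancestors: {G}.
The only common ancestor is G, so it is the merge base.

G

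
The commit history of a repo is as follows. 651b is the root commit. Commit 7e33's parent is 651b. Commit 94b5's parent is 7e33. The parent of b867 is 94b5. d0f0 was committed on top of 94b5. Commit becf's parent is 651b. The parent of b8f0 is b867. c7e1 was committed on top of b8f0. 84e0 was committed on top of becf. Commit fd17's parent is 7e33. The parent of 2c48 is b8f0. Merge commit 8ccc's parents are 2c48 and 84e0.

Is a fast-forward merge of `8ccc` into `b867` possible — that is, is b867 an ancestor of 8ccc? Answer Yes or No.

A fast-forward from b867 to 8ccc is possible iff b867 is an ancestor of 8ccc.
Ancestors of 8ccc: {2c48, 651b, 7e33, 84e0, 8ccc, 94b5, b867, b8f0, becf}.
b867 is among them, so fast-forward is possible.

Yes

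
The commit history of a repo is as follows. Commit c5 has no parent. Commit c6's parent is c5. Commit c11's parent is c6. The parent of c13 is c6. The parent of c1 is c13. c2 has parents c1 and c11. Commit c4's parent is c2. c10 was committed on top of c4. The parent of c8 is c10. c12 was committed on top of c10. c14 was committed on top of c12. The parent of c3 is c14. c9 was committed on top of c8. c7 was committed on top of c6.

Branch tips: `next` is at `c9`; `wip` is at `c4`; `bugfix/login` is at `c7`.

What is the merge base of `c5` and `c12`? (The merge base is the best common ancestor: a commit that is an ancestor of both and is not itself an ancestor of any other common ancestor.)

c5

Ancestors of c5: {c5}.
Ancestors of c12: {c1, c10, c11, c12, c13, c2, c4, c5, c6}.
Common ancestors: {c5}.
The only common ancestor is c5, so it is the merge base.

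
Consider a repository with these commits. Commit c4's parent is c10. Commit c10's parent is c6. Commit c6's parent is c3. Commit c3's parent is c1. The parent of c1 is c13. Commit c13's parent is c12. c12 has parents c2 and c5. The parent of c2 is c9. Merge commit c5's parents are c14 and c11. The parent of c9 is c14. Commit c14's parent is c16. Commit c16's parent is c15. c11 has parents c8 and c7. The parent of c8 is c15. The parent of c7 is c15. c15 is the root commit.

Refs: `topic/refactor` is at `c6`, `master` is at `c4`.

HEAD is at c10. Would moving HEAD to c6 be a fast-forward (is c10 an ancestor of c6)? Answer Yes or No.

A fast-forward from c10 to c6 is possible iff c10 is an ancestor of c6.
Ancestors of c6: {c1, c11, c12, c13, c14, c15, c16, c2, c3, c5, c6, c7, c8, c9}.
c10 is not among them, so fast-forward is not possible.

No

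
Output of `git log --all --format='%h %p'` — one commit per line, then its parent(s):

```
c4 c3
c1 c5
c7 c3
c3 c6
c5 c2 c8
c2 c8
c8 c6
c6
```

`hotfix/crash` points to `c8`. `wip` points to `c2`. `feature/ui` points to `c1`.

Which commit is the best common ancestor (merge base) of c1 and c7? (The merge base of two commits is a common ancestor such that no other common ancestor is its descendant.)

Ancestors of c1: {c1, c2, c5, c6, c8}.
Ancestors of c7: {c3, c6, c7}.
Common ancestors: {c6}.
The only common ancestor is c6, so it is the merge base.

c6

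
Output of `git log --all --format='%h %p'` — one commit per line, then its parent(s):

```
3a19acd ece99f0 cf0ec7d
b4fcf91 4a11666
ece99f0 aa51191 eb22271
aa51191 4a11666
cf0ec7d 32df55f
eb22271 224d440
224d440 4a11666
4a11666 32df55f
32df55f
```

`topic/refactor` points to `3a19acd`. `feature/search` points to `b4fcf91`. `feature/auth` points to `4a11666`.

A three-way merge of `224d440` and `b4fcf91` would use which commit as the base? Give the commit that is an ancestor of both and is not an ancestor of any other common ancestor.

Ancestors of 224d440: {224d440, 32df55f, 4a11666}.
Ancestors of b4fcf91: {32df55f, 4a11666, b4fcf91}.
Common ancestors: {32df55f, 4a11666}.
Among these, 4a11666 is not an ancestor of any other common ancestor — it is the merge base.

4a11666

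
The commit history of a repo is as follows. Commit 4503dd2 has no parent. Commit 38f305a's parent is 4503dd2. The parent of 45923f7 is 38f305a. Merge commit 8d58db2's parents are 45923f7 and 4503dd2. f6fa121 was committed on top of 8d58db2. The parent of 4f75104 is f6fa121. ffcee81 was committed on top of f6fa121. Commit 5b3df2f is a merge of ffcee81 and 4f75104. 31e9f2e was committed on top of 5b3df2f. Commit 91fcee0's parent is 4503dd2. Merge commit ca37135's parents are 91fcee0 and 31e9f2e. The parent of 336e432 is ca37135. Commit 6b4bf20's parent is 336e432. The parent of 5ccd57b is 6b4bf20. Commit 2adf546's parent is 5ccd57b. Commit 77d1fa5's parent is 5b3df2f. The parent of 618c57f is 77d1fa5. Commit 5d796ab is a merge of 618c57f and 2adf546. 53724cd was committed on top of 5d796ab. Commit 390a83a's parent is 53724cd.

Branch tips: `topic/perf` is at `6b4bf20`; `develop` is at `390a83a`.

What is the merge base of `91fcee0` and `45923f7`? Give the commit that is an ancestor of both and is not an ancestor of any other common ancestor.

4503dd2

Ancestors of 91fcee0: {4503dd2, 91fcee0}.
Ancestors of 45923f7: {38f305a, 4503dd2, 45923f7}.
Common ancestors: {4503dd2}.
The only common ancestor is 4503dd2, so it is the merge base.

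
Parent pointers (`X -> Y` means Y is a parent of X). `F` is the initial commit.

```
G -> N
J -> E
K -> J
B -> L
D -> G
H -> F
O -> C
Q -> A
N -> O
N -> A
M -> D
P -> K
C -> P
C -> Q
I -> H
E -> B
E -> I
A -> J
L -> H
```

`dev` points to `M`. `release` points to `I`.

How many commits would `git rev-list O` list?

13

Walking parent pointers from O: reachable set = {A, B, C, E, F, H, I, J, K, L, O, P, Q}.
That is 13 commits.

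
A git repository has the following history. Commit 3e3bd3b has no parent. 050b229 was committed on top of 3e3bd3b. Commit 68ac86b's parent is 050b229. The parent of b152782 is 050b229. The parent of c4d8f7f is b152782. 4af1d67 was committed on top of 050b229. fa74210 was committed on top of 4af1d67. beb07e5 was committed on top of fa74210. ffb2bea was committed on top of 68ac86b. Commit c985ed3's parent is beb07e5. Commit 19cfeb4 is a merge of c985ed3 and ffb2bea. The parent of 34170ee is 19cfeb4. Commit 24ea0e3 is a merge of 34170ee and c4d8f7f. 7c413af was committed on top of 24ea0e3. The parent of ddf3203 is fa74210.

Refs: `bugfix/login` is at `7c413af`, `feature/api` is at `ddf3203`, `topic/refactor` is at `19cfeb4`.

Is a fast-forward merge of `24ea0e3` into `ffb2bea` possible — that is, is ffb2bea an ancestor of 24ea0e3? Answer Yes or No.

Yes

A fast-forward from ffb2bea to 24ea0e3 is possible iff ffb2bea is an ancestor of 24ea0e3.
Ancestors of 24ea0e3: {050b229, 19cfeb4, 24ea0e3, 34170ee, 3e3bd3b, 4af1d67, 68ac86b, b152782, beb07e5, c4d8f7f, c985ed3, fa74210, ffb2bea}.
ffb2bea is among them, so fast-forward is possible.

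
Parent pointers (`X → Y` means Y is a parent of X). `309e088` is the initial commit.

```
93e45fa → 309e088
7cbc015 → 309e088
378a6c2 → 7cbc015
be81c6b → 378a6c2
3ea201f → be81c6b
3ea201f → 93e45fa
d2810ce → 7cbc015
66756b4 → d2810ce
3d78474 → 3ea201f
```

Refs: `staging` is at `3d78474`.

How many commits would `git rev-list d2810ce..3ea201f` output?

4

Reachable from 3ea201f: {309e088, 378a6c2, 3ea201f, 7cbc015, 93e45fa, be81c6b}.
Reachable from d2810ce: {309e088, 7cbc015, d2810ce}.
In 3ea201f's history but not d2810ce's: {378a6c2, 3ea201f, 93e45fa, be81c6b} — 4 commits.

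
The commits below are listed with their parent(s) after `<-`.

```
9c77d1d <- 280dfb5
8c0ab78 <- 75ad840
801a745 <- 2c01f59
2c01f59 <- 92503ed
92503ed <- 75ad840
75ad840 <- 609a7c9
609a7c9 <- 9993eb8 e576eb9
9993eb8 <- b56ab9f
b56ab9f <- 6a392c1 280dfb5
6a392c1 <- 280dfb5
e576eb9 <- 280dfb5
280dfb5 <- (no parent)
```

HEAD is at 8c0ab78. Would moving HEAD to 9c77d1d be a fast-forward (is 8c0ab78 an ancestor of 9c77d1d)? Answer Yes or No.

No

A fast-forward from 8c0ab78 to 9c77d1d is possible iff 8c0ab78 is an ancestor of 9c77d1d.
Ancestors of 9c77d1d: {280dfb5, 9c77d1d}.
8c0ab78 is not among them, so fast-forward is not possible.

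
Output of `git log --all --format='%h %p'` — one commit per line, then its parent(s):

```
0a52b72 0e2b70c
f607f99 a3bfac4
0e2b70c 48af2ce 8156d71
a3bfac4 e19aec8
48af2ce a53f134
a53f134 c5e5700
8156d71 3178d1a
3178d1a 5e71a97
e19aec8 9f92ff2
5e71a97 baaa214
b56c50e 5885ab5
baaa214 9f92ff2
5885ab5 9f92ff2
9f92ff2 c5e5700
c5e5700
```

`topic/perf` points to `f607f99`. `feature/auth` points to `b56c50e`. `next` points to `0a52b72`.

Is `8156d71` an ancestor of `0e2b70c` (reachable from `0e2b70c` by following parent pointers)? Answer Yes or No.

Ancestors of 0e2b70c (commits reachable by following parents): {0e2b70c, 3178d1a, 48af2ce, 5e71a97, 8156d71, 9f92ff2, a53f134, baaa214, c5e5700}.
8156d71 is in that set, so it is an ancestor of 0e2b70c.

Yes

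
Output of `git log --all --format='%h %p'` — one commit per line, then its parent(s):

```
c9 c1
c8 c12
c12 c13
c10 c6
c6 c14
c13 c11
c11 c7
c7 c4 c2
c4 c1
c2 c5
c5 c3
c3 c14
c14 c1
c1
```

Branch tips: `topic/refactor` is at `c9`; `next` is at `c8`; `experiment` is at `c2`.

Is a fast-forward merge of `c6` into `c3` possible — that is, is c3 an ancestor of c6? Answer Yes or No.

No

A fast-forward from c3 to c6 is possible iff c3 is an ancestor of c6.
Ancestors of c6: {c1, c14, c6}.
c3 is not among them, so fast-forward is not possible.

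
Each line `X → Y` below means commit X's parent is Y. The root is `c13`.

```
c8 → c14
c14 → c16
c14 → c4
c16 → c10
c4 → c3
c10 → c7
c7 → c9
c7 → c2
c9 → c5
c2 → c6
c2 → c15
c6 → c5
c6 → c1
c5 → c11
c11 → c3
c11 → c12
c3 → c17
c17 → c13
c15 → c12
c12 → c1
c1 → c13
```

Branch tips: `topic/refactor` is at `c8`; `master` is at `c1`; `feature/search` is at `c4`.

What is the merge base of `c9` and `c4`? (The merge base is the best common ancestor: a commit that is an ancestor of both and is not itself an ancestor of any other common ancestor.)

Ancestors of c9: {c1, c11, c12, c13, c17, c3, c5, c9}.
Ancestors of c4: {c13, c17, c3, c4}.
Common ancestors: {c13, c17, c3}.
Among these, c3 is not an ancestor of any other common ancestor — it is the merge base.

c3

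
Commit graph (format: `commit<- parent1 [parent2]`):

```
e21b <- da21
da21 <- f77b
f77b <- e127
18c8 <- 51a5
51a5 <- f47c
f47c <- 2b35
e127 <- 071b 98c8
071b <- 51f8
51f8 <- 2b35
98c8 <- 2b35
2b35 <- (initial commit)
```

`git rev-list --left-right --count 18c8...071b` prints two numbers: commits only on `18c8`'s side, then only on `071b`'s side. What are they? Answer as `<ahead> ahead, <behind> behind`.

Reachable from 18c8: {18c8, 2b35, 51a5, f47c}.
Reachable from 071b: {071b, 2b35, 51f8}.
Only in 18c8's history (ahead): {18c8, 51a5, f47c} — 3.
Only in 071b's history (behind): {071b, 51f8} — 2.

3 ahead, 2 behind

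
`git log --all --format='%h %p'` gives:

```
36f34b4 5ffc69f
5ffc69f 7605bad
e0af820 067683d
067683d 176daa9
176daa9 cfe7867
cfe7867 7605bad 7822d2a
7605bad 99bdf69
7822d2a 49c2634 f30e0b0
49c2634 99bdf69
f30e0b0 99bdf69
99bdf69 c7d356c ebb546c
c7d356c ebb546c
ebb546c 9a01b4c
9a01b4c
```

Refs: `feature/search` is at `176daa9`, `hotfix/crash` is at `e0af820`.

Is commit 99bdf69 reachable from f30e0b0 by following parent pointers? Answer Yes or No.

Ancestors of f30e0b0 (commits reachable by following parents): {99bdf69, 9a01b4c, c7d356c, ebb546c, f30e0b0}.
99bdf69 is in that set, so it is an ancestor of f30e0b0.

Yes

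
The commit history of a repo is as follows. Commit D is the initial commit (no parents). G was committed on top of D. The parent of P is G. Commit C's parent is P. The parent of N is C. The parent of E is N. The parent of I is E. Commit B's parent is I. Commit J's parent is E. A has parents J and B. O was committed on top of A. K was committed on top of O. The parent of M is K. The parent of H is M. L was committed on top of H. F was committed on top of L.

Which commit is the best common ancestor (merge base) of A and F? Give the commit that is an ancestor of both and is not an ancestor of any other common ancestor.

A

Ancestors of A: {A, B, C, D, E, G, I, J, N, P}.
Ancestors of F: {A, B, C, D, E, F, G, H, I, J, K, L, M, N, O, P}.
Common ancestors: {A, B, C, D, E, G, I, J, N, P}.
Among these, A is not an ancestor of any other common ancestor — it is the merge base.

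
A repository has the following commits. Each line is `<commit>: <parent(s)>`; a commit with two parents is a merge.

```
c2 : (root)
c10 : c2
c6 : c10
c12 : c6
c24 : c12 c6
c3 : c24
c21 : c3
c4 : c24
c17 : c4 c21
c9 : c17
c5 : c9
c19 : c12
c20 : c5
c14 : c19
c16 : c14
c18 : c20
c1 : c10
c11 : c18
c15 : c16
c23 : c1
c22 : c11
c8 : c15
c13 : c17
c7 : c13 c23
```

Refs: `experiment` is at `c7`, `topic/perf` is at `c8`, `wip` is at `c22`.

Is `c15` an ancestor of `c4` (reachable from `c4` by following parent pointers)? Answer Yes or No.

No

Ancestors of c4: {c10, c12, c2, c24, c4, c6}.
c15 is not in that set, so it is not an ancestor of c4.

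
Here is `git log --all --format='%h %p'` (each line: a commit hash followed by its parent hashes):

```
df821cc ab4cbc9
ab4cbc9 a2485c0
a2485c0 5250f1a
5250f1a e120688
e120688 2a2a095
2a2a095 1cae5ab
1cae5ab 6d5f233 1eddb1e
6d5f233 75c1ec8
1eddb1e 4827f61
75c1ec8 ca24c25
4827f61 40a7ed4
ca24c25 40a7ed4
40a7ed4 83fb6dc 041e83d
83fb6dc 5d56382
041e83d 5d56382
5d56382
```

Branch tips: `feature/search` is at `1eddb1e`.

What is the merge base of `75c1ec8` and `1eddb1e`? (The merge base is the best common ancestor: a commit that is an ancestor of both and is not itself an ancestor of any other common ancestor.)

40a7ed4

Ancestors of 75c1ec8: {041e83d, 40a7ed4, 5d56382, 75c1ec8, 83fb6dc, ca24c25}.
Ancestors of 1eddb1e: {041e83d, 1eddb1e, 40a7ed4, 4827f61, 5d56382, 83fb6dc}.
Common ancestors: {041e83d, 40a7ed4, 5d56382, 83fb6dc}.
Among these, 40a7ed4 is not an ancestor of any other common ancestor — it is the merge base.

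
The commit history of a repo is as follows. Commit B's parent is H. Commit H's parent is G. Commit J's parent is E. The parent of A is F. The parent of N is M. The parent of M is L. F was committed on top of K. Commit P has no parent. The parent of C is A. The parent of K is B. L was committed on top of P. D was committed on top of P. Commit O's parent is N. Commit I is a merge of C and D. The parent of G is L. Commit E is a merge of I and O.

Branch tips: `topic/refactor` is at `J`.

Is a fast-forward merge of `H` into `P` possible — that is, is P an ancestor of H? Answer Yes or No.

A fast-forward from P to H is possible iff P is an ancestor of H.
Ancestors of H: {G, H, L, P}.
P is among them, so fast-forward is possible.

Yes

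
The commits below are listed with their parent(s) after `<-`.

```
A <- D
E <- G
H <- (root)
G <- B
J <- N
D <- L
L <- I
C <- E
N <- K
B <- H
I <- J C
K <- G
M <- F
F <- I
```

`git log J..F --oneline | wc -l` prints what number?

Reachable from F: {B, C, E, F, G, H, I, J, K, N}.
Reachable from J: {B, G, H, J, K, N}.
In F's history but not J's: {C, E, F, I} — 4 commits.

4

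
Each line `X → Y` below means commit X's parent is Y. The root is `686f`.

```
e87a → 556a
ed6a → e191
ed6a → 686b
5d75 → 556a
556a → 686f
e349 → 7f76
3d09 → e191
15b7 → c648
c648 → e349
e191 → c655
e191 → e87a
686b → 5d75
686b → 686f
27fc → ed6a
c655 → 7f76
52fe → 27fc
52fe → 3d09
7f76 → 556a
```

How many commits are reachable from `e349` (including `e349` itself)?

Walking parent pointers from e349: reachable set = {556a, 686f, 7f76, e349}.
That is 4 commits.

4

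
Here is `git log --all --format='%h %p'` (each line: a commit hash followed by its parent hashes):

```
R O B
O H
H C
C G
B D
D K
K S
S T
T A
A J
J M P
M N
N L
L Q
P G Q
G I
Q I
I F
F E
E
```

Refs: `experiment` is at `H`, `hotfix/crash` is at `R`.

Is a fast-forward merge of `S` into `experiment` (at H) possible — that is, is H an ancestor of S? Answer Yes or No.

No

A fast-forward from H to S is possible iff H is an ancestor of S.
Ancestors of S: {A, E, F, G, I, J, L, M, N, P, Q, S, T}.
H is not among them, so fast-forward is not possible.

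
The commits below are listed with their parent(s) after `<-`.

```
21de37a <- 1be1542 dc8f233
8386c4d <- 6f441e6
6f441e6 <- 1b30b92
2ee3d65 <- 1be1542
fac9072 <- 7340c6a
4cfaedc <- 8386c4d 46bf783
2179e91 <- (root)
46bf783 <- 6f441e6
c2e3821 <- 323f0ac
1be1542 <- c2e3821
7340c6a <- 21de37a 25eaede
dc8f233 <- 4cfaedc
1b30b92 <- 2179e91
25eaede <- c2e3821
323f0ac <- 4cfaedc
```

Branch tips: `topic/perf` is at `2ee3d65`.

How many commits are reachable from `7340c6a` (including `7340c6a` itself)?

13

Walking parent pointers from 7340c6a: reachable set = {1b30b92, 1be1542, 2179e91, 21de37a, 25eaede, 323f0ac, 46bf783, 4cfaedc, 6f441e6, 7340c6a, 8386c4d, c2e3821, dc8f233}.
That is 13 commits.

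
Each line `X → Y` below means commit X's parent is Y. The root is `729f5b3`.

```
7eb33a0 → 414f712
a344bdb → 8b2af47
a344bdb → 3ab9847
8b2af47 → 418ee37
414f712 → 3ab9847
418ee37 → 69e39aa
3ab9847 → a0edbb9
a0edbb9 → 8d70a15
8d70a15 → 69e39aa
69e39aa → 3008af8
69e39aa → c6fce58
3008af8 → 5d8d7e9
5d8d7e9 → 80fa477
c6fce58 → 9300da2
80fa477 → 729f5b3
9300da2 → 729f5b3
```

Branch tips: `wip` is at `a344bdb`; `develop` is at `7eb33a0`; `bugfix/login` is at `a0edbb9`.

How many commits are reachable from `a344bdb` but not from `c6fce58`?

10

Reachable from a344bdb: {3008af8, 3ab9847, 418ee37, 5d8d7e9, 69e39aa, 729f5b3, 80fa477, 8b2af47, 8d70a15, 9300da2, a0edbb9, a344bdb, c6fce58}.
Reachable from c6fce58: {729f5b3, 9300da2, c6fce58}.
In a344bdb's history but not c6fce58's: {3008af8, 3ab9847, 418ee37, 5d8d7e9, 69e39aa, 80fa477, 8b2af47, 8d70a15, a0edbb9, a344bdb} — 10 commits.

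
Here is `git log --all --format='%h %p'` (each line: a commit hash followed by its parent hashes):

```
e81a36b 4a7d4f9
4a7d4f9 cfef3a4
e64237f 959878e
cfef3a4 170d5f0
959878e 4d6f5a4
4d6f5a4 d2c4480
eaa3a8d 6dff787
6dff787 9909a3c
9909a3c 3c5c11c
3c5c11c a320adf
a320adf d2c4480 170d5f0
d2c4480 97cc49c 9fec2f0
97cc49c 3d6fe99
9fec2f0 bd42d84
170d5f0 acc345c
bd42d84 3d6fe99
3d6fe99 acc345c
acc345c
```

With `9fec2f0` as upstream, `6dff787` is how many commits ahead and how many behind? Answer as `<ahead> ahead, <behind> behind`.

7 ahead, 0 behind

Reachable from 6dff787: {170d5f0, 3c5c11c, 3d6fe99, 6dff787, 97cc49c, 9909a3c, 9fec2f0, a320adf, acc345c, bd42d84, d2c4480}.
Reachable from 9fec2f0: {3d6fe99, 9fec2f0, acc345c, bd42d84}.
Only in 6dff787's history (ahead): {170d5f0, 3c5c11c, 6dff787, 97cc49c, 9909a3c, a320adf, d2c4480} — 7.
Only in 9fec2f0's history (behind): {} — 0.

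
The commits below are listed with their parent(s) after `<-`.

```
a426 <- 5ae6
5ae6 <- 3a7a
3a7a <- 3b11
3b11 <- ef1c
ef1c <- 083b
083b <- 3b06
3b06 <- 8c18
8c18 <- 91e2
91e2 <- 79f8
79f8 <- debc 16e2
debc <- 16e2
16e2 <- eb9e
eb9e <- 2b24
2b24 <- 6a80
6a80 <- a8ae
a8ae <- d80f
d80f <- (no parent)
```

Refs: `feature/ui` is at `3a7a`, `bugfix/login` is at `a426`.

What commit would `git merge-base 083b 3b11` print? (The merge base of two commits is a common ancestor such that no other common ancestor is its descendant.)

083b

Ancestors of 083b: {083b, 16e2, 2b24, 3b06, 6a80, 79f8, 8c18, 91e2, a8ae, d80f, debc, eb9e}.
Ancestors of 3b11: {083b, 16e2, 2b24, 3b06, 3b11, 6a80, 79f8, 8c18, 91e2, a8ae, d80f, debc, eb9e, ef1c}.
Common ancestors: {083b, 16e2, 2b24, 3b06, 6a80, 79f8, 8c18, 91e2, a8ae, d80f, debc, eb9e}.
Among these, 083b is not an ancestor of any other common ancestor — it is the merge base.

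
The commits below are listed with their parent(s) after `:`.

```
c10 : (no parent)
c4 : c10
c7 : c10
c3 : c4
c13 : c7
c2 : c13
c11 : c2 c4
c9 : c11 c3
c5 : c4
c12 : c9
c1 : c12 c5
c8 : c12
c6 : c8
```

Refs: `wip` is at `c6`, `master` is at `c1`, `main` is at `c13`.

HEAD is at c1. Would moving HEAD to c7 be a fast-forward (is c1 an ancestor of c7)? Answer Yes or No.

A fast-forward from c1 to c7 is possible iff c1 is an ancestor of c7.
Ancestors of c7: {c10, c7}.
c1 is not among them, so fast-forward is not possible.

No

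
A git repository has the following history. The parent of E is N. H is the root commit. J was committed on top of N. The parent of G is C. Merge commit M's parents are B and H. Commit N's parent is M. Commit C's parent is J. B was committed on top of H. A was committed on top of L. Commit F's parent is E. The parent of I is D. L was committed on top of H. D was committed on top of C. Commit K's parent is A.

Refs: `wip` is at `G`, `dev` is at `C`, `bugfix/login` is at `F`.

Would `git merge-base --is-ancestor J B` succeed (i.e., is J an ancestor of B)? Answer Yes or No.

Ancestors of B: {B, H}.
J is not in that set, so it is not an ancestor of B.

No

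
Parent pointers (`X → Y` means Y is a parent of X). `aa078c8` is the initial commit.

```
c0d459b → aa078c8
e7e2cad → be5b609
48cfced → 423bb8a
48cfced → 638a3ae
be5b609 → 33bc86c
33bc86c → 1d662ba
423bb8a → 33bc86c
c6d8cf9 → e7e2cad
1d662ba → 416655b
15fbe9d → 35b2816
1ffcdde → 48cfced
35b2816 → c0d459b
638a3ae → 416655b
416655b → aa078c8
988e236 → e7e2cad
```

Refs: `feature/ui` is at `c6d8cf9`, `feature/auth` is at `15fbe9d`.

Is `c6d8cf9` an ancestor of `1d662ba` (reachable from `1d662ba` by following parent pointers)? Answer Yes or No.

No

Ancestors of 1d662ba: {1d662ba, 416655b, aa078c8}.
c6d8cf9 is not in that set, so it is not an ancestor of 1d662ba.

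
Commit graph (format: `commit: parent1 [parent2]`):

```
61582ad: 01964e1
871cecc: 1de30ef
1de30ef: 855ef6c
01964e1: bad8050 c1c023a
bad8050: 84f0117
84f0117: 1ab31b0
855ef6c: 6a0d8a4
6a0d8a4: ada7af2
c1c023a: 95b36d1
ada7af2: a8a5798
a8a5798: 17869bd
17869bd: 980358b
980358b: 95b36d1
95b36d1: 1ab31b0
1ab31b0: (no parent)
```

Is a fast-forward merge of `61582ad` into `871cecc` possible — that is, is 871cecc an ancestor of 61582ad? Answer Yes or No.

No

A fast-forward from 871cecc to 61582ad is possible iff 871cecc is an ancestor of 61582ad.
Ancestors of 61582ad: {01964e1, 1ab31b0, 61582ad, 84f0117, 95b36d1, bad8050, c1c023a}.
871cecc is not among them, so fast-forward is not possible.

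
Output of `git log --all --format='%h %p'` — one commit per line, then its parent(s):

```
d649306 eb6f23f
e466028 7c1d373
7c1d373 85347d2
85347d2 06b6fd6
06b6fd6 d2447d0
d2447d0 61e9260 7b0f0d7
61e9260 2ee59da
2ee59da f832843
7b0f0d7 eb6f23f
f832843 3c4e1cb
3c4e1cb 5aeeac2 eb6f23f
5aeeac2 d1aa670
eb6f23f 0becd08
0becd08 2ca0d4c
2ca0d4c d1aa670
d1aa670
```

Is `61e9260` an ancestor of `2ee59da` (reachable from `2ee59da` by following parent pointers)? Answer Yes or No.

No

Ancestors of 2ee59da: {0becd08, 2ca0d4c, 2ee59da, 3c4e1cb, 5aeeac2, d1aa670, eb6f23f, f832843}.
61e9260 is not in that set, so it is not an ancestor of 2ee59da.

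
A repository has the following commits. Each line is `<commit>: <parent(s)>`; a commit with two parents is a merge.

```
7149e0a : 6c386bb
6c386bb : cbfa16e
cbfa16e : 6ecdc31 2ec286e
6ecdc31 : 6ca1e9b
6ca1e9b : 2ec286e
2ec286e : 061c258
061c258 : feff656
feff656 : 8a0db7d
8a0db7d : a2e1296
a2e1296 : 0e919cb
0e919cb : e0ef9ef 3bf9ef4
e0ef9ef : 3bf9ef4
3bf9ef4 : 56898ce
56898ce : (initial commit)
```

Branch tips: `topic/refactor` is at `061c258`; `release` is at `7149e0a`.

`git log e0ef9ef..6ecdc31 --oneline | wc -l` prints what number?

Reachable from 6ecdc31: {061c258, 0e919cb, 2ec286e, 3bf9ef4, 56898ce, 6ca1e9b, 6ecdc31, 8a0db7d, a2e1296, e0ef9ef, feff656}.
Reachable from e0ef9ef: {3bf9ef4, 56898ce, e0ef9ef}.
In 6ecdc31's history but not e0ef9ef's: {061c258, 0e919cb, 2ec286e, 6ca1e9b, 6ecdc31, 8a0db7d, a2e1296, feff656} — 8 commits.

8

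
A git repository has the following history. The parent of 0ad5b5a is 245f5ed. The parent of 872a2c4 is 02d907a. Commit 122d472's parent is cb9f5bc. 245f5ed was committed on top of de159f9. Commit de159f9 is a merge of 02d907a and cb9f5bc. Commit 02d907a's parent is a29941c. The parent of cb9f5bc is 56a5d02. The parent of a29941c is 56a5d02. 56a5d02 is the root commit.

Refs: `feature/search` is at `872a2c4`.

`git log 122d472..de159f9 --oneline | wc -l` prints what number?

3

Reachable from de159f9: {02d907a, 56a5d02, a29941c, cb9f5bc, de159f9}.
Reachable from 122d472: {122d472, 56a5d02, cb9f5bc}.
In de159f9's history but not 122d472's: {02d907a, a29941c, de159f9} — 3 commits.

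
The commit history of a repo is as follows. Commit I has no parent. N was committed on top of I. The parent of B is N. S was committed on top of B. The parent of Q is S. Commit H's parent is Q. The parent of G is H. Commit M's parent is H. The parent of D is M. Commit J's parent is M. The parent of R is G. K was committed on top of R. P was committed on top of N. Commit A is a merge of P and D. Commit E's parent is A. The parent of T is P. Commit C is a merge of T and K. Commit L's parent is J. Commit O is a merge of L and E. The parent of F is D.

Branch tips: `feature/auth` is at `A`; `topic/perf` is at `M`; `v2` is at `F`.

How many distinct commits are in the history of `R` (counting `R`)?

8

Walking parent pointers from R: reachable set = {B, G, H, I, N, Q, R, S}.
That is 8 commits.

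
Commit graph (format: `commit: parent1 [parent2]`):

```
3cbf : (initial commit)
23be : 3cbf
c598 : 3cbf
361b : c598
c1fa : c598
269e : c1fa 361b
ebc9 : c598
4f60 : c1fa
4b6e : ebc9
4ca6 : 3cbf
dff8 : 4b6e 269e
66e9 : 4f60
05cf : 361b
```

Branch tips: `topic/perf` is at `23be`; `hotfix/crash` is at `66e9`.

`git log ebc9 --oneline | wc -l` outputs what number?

3

Walking parent pointers from ebc9: reachable set = {3cbf, c598, ebc9}.
That is 3 commits.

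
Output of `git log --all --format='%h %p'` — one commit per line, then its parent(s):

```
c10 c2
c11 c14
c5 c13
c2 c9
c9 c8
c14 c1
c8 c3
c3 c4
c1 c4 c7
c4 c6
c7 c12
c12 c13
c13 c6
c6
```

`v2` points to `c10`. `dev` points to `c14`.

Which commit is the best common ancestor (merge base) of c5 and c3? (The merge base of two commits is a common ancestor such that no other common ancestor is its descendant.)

Ancestors of c5: {c13, c5, c6}.
Ancestors of c3: {c3, c4, c6}.
Common ancestors: {c6}.
The only common ancestor is c6, so it is the merge base.

c6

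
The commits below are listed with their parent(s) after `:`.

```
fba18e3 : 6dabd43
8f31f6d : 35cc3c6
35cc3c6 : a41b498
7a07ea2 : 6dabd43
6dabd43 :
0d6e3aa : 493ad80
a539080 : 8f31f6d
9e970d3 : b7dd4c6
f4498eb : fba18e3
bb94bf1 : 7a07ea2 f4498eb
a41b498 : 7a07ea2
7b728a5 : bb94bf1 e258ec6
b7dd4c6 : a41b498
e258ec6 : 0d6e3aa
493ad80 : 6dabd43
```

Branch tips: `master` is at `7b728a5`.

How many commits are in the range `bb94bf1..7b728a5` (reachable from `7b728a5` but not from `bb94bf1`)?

Reachable from 7b728a5: {0d6e3aa, 493ad80, 6dabd43, 7a07ea2, 7b728a5, bb94bf1, e258ec6, f4498eb, fba18e3}.
Reachable from bb94bf1: {6dabd43, 7a07ea2, bb94bf1, f4498eb, fba18e3}.
In 7b728a5's history but not bb94bf1's: {0d6e3aa, 493ad80, 7b728a5, e258ec6} — 4 commits.

4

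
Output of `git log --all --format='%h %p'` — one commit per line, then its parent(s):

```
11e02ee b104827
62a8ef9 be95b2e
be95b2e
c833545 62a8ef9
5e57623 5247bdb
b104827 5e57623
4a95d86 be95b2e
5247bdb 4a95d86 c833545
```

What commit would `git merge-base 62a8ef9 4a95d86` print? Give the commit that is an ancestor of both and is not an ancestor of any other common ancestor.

be95b2e

Ancestors of 62a8ef9: {62a8ef9, be95b2e}.
Ancestors of 4a95d86: {4a95d86, be95b2e}.
Common ancestors: {be95b2e}.
The only common ancestor is be95b2e, so it is the merge base.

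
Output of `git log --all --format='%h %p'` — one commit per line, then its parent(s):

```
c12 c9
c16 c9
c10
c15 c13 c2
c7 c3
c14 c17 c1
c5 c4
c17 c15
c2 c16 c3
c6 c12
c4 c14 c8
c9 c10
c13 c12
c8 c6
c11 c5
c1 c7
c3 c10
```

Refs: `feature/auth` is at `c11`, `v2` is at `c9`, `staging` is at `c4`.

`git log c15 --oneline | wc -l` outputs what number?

Walking parent pointers from c15: reachable set = {c10, c12, c13, c15, c16, c2, c3, c9}.
That is 8 commits.

8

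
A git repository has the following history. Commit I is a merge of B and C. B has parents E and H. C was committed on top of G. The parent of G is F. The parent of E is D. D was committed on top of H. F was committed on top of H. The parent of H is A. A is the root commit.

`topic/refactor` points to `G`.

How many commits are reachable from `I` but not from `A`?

8

Reachable from I: {A, B, C, D, E, F, G, H, I}.
Reachable from A: {A}.
In I's history but not A's: {B, C, D, E, F, G, H, I} — 8 commits.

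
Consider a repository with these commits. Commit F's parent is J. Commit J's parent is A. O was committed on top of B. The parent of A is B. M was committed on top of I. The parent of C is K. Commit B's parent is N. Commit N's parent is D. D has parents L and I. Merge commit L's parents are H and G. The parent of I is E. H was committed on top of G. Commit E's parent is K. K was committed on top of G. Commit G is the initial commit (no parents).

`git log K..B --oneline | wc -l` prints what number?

7

Reachable from B: {B, D, E, G, H, I, K, L, N}.
Reachable from K: {G, K}.
In B's history but not K's: {B, D, E, H, I, L, N} — 7 commits.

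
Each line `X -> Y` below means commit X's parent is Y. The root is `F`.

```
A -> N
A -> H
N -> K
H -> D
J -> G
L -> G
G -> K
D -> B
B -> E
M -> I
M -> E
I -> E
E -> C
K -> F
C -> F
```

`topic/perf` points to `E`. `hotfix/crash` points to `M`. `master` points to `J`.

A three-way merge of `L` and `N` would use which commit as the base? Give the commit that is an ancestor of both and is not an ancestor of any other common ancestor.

K

Ancestors of L: {F, G, K, L}.
Ancestors of N: {F, K, N}.
Common ancestors: {F, K}.
Among these, K is not an ancestor of any other common ancestor — it is the merge base.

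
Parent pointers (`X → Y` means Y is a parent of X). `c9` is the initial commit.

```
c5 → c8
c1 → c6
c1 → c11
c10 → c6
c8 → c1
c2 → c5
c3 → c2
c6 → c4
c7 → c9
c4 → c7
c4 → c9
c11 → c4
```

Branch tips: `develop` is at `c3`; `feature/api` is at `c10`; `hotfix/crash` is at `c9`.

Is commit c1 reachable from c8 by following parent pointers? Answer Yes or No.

Ancestors of c8 (commits reachable by following parents): {c1, c11, c4, c6, c7, c8, c9}.
c1 is in that set, so it is an ancestor of c8.

Yes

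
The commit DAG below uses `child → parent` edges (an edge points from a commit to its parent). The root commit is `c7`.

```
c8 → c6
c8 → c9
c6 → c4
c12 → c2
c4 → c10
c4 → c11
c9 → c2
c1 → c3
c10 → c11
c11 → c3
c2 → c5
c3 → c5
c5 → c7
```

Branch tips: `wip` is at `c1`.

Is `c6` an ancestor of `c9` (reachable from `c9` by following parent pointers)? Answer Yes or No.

No

Ancestors of c9: {c2, c5, c7, c9}.
c6 is not in that set, so it is not an ancestor of c9.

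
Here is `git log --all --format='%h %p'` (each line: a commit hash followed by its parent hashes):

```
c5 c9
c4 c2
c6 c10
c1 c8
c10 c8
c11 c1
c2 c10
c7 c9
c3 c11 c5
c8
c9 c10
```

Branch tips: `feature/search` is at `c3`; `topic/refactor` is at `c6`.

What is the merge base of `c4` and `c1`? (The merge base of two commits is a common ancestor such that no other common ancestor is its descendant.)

Ancestors of c4: {c10, c2, c4, c8}.
Ancestors of c1: {c1, c8}.
Common ancestors: {c8}.
The only common ancestor is c8, so it is the merge base.

c8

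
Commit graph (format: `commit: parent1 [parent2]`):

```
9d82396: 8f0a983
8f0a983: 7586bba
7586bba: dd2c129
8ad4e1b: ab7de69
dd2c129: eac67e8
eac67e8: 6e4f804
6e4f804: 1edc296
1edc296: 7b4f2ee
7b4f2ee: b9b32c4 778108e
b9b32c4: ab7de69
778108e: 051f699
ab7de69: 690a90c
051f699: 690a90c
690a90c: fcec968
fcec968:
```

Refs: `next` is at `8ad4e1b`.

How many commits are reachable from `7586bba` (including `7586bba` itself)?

Walking parent pointers from 7586bba: reachable set = {051f699, 1edc296, 690a90c, 6e4f804, 7586bba, 778108e, 7b4f2ee, ab7de69, b9b32c4, dd2c129, eac67e8, fcec968}.
That is 12 commits.

12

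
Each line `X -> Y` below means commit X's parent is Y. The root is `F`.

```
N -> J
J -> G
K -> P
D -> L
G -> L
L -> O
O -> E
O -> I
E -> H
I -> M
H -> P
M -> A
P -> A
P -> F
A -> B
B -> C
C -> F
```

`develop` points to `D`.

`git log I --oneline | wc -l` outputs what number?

6

Walking parent pointers from I: reachable set = {A, B, C, F, I, M}.
That is 6 commits.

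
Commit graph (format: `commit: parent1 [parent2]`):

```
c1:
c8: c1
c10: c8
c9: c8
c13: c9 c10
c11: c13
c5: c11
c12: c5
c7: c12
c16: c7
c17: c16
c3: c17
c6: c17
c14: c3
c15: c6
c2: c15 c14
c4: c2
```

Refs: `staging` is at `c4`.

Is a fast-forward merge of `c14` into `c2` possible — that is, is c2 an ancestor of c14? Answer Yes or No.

No

A fast-forward from c2 to c14 is possible iff c2 is an ancestor of c14.
Ancestors of c14: {c1, c10, c11, c12, c13, c14, c16, c17, c3, c5, c7, c8, c9}.
c2 is not among them, so fast-forward is not possible.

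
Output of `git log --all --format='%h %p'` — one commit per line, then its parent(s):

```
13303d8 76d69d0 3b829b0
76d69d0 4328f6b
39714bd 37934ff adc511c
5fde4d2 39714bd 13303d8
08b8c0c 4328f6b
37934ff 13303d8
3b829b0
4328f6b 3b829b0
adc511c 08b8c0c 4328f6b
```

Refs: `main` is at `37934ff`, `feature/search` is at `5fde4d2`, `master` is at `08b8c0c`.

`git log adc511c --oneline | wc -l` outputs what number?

Walking parent pointers from adc511c: reachable set = {08b8c0c, 3b829b0, 4328f6b, adc511c}.
That is 4 commits.

4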